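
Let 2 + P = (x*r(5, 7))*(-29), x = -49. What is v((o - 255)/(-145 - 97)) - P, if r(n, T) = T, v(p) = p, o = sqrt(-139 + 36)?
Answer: -2406435/242 - I*sqrt(103)/242 ≈ -9944.0 - 0.041938*I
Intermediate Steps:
o = I*sqrt(103) (o = sqrt(-103) = I*sqrt(103) ≈ 10.149*I)
P = 9945 (P = -2 - 49*7*(-29) = -2 - 343*(-29) = -2 + 9947 = 9945)
v((o - 255)/(-145 - 97)) - P = (I*sqrt(103) - 255)/(-145 - 97) - 1*9945 = (-255 + I*sqrt(103))/(-242) - 9945 = (-255 + I*sqrt(103))*(-1/242) - 9945 = (255/242 - I*sqrt(103)/242) - 9945 = -2406435/242 - I*sqrt(103)/242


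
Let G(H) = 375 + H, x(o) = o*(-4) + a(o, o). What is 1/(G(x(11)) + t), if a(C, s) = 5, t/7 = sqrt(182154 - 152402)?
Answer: -6/24017 + sqrt(7438)/96068 ≈ 0.00064791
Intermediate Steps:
t = 14*sqrt(7438) (t = 7*sqrt(182154 - 152402) = 7*sqrt(29752) = 7*(2*sqrt(7438)) = 14*sqrt(7438) ≈ 1207.4)
x(o) = 5 - 4*o (x(o) = o*(-4) + 5 = -4*o + 5 = 5 - 4*o)
1/(G(x(11)) + t) = 1/((375 + (5 - 4*11)) + 14*sqrt(7438)) = 1/((375 + (5 - 44)) + 14*sqrt(7438)) = 1/((375 - 39) + 14*sqrt(7438)) = 1/(336 + 14*sqrt(7438))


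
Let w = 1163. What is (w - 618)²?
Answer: 297025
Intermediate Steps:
(w - 618)² = (1163 - 618)² = 545² = 297025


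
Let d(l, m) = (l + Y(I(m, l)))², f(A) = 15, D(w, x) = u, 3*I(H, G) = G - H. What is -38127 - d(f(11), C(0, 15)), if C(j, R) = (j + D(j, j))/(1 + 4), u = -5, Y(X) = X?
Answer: -346864/9 ≈ -38540.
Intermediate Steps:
I(H, G) = -H/3 + G/3 (I(H, G) = (G - H)/3 = -H/3 + G/3)
D(w, x) = -5
C(j, R) = -1 + j/5 (C(j, R) = (j - 5)/(1 + 4) = (-5 + j)/5 = (-5 + j)*(⅕) = -1 + j/5)
d(l, m) = (-m/3 + 4*l/3)² (d(l, m) = (l + (-m/3 + l/3))² = (-m/3 + 4*l/3)²)
-38127 - d(f(11), C(0, 15)) = -38127 - (-(-1 + (⅕)*0) + 4*15)²/9 = -38127 - (-(-1 + 0) + 60)²/9 = -38127 - (-1*(-1) + 60)²/9 = -38127 - (1 + 60)²/9 = -38127 - 61²/9 = -38127 - 3721/9 = -346864/9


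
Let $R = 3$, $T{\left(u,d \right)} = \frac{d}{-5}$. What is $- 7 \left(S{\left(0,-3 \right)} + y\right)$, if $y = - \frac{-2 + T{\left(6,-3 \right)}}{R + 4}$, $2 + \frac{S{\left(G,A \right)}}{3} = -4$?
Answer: $\frac{623}{5} \approx 124.6$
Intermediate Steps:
$T{\left(u,d \right)} = - \frac{d}{5}$ ($T{\left(u,d \right)} = d \left(- \frac{1}{5}\right) = - \frac{d}{5}$)
$S{\left(G,A \right)} = -18$ ($S{\left(G,A \right)} = -6 + 3 \left(-4\right) = -6 - 12 = -18$)
$y = \frac{1}{5}$ ($y = - \frac{-2 - - \frac{3}{5}}{3 + 4} = - \frac{-2 + \frac{3}{5}}{7} = - \frac{-7}{5 \cdot 7} = \left(-1\right) \left(- \frac{1}{5}\right) = \frac{1}{5} \approx 0.2$)
$- 7 \left(S{\left(0,-3 \right)} + y\right) = - 7 \left(-18 + \frac{1}{5}\right) = \left(-7\right) \left(- \frac{89}{5}\right) = \frac{623}{5}$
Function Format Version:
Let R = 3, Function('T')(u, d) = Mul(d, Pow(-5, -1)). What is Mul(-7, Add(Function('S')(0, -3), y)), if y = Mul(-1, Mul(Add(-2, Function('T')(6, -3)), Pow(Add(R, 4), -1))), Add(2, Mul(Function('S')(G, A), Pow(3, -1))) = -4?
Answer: Rational(623, 5) ≈ 124.60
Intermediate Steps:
Function('T')(u, d) = Mul(Rational(-1, 5), d) (Function('T')(u, d) = Mul(d, Rational(-1, 5)) = Mul(Rational(-1, 5), d))
Function('S')(G, A) = -18 (Function('S')(G, A) = Add(-6, Mul(3, -4)) = Add(-6, -12) = -18)
y = Rational(1, 5) (y = Mul(-1, Mul(Add(-2, Mul(Rational(-1, 5), -3)), Pow(Add(3, 4), -1))) = Mul(-1, Mul(Add(-2, Rational(3, 5)), Pow(7, -1))) = Mul(-1, Mul(Rational(-7, 5), Rational(1, 7))) = Mul(-1, Rational(-1, 5)) = Rational(1, 5) ≈ 0.20000)
Mul(-7, Add(Function('S')(0, -3), y)) = Mul(-7, Add(-18, Rational(1, 5))) = Mul(-7, Rational(-89, 5)) = Rational(623, 5)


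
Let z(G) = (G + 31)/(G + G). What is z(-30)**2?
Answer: 1/3600 ≈ 0.00027778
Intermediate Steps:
z(G) = (31 + G)/(2*G) (z(G) = (31 + G)/((2*G)) = (31 + G)*(1/(2*G)) = (31 + G)/(2*G))
z(-30)**2 = ((1/2)*(31 - 30)/(-30))**2 = ((1/2)*(-1/30)*1)**2 = (-1/60)**2 = 1/3600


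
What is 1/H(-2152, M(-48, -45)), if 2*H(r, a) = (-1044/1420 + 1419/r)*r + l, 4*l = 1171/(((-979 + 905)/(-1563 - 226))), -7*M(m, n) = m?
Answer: 210160/1059059677 ≈ 0.00019844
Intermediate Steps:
M(m, n) = -m/7
l = 2094919/296 (l = (1171/(((-979 + 905)/(-1563 - 226))))/4 = (1171/((-74/(-1789))))/4 = (1171/((-74*(-1/1789))))/4 = (1171/(74/1789))/4 = (1171*(1789/74))/4 = (¼)*(2094919/74) = 2094919/296 ≈ 7077.4)
H(r, a) = 2094919/592 + r*(-261/355 + 1419/r)/2 (H(r, a) = ((-1044/1420 + 1419/r)*r + 2094919/296)/2 = ((-1044*1/1420 + 1419/r)*r + 2094919/296)/2 = ((-261/355 + 1419/r)*r + 2094919/296)/2 = (r*(-261/355 + 1419/r) + 2094919/296)/2 = (2094919/296 + r*(-261/355 + 1419/r))/2 = 2094919/592 + r*(-261/355 + 1419/r)/2)
1/H(-2152, M(-48, -45)) = 1/(2514943/592 - 261/710*(-2152)) = 1/(2514943/592 + 280836/355) = 1/(1059059677/210160) = 210160/1059059677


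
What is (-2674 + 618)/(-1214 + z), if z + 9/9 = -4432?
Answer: 2056/5647 ≈ 0.36409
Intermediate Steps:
z = -4433 (z = -1 - 4432 = -4433)
(-2674 + 618)/(-1214 + z) = (-2674 + 618)/(-1214 - 4433) = -2056/(-5647) = -2056*(-1/5647) = 2056/5647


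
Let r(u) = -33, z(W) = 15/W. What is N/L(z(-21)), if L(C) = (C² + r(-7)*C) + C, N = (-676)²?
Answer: 22391824/1145 ≈ 19556.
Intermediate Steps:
N = 456976
L(C) = C² - 32*C (L(C) = (C² - 33*C) + C = C² - 32*C)
N/L(z(-21)) = 456976/(((15/(-21))*(-32 + 15/(-21)))) = 456976/(((15*(-1/21))*(-32 + 15*(-1/21)))) = 456976/((-5*(-32 - 5/7)/7)) = 456976/((-5/7*(-229/7))) = 456976/(1145/49) = 456976*(49/1145) = 22391824/1145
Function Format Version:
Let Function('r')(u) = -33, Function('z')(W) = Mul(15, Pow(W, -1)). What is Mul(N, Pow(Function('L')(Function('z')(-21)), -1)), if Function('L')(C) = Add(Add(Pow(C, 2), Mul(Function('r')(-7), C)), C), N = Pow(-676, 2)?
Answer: Rational(22391824, 1145) ≈ 19556.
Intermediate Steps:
N = 456976
Function('L')(C) = Add(Pow(C, 2), Mul(-32, C)) (Function('L')(C) = Add(Add(Pow(C, 2), Mul(-33, C)), C) = Add(Pow(C, 2), Mul(-32, C)))
Mul(N, Pow(Function('L')(Function('z')(-21)), -1)) = Mul(456976, Pow(Mul(Mul(15, Pow(-21, -1)), Add(-32, Mul(15, Pow(-21, -1)))), -1)) = Mul(456976, Pow(Mul(Mul(15, Rational(-1, 21)), Add(-32, Mul(15, Rational(-1, 21)))), -1)) = Mul(456976, Pow(Mul(Rational(-5, 7), Add(-32, Rational(-5, 7))), -1)) = Mul(456976, Pow(Mul(Rational(-5, 7), Rational(-229, 7)), -1)) = Mul(456976, Pow(Rational(1145, 49), -1)) = Mul(456976, Rational(49, 1145)) = Rational(22391824, 1145)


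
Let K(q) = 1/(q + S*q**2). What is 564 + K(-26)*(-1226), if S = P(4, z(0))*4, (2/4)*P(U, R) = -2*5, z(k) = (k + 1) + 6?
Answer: 15258505/27053 ≈ 564.02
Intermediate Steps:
z(k) = 7 + k (z(k) = (1 + k) + 6 = 7 + k)
P(U, R) = -20 (P(U, R) = 2*(-2*5) = 2*(-10) = -20)
S = -80 (S = -20*4 = -80)
K(q) = 1/(q - 80*q**2)
564 + K(-26)*(-1226) = 564 - 1/(-26*(-1 + 80*(-26)))*(-1226) = 564 - 1*(-1/26)/(-1 - 2080)*(-1226) = 564 - 1*(-1/26)/(-2081)*(-1226) = 564 - 1*(-1/26)*(-1/2081)*(-1226) = 564 - 1/54106*(-1226) = 564 + 613/27053 = 15258505/27053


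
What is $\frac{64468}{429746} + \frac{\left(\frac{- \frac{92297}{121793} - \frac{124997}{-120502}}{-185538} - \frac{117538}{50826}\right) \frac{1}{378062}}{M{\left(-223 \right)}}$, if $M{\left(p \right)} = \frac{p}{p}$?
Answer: $\frac{14794151268650055862258065769}{98622364273245230021586277512} \approx 0.15001$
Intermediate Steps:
$M{\left(p \right)} = 1$
$\frac{64468}{429746} + \frac{\left(\frac{- \frac{92297}{121793} - \frac{124997}{-120502}}{-185538} - \frac{117538}{50826}\right) \frac{1}{378062}}{M{\left(-223 \right)}} = \frac{64468}{429746} + \frac{\left(\frac{- \frac{92297}{121793} - \frac{124997}{-120502}}{-185538} - \frac{117538}{50826}\right) \frac{1}{378062}}{1} = 64468 \cdot \frac{1}{429746} + \left(\left(\left(-92297\right) \frac{1}{121793} - - \frac{124997}{120502}\right) \left(- \frac{1}{185538}\right) - \frac{58769}{25413}\right) \frac{1}{378062} \cdot 1 = \frac{32234}{214873} + \left(\left(- \frac{92297}{121793} + \frac{124997}{120502}\right) \left(- \frac{1}{185538}\right) - \frac{58769}{25413}\right) \frac{1}{378062} \cdot 1 = \frac{32234}{214873} + \left(\frac{4101786527}{14676300086} \left(- \frac{1}{185538}\right) - \frac{58769}{25413}\right) \frac{1}{378062} \cdot 1 = \frac{32234}{214873} + \left(- \frac{4101786527}{2723011365356268} - \frac{58769}{25413}\right) \frac{1}{378062} \cdot 1 = \frac{32234}{214873} + \left(- \frac{53342919723107841581}{23066629275932946228}\right) \frac{1}{378062} \cdot 1 = \frac{32234}{214873} - \frac{2807522090689886399}{458979789332513764044744} = \frac{14794151268650055862258065769}{98622364273245230021586277512}$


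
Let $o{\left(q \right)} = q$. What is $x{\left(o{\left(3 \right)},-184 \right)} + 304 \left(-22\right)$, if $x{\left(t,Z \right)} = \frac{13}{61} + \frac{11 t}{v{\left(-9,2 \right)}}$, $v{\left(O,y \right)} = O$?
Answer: $- \frac{1224536}{183} \approx -6691.5$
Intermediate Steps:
$x{\left(t,Z \right)} = \frac{13}{61} - \frac{11 t}{9}$ ($x{\left(t,Z \right)} = \frac{13}{61} + \frac{11 t}{-9} = 13 \cdot \frac{1}{61} + 11 t \left(- \frac{1}{9}\right) = \frac{13}{61} - \frac{11 t}{9}$)
$x{\left(o{\left(3 \right)},-184 \right)} + 304 \left(-22\right) = \left(\frac{13}{61} - \frac{11}{3}\right) + 304 \left(-22\right) = \left(\frac{13}{61} - \frac{11}{3}\right) - 6688 = - \frac{632}{183} - 6688 = - \frac{1224536}{183}$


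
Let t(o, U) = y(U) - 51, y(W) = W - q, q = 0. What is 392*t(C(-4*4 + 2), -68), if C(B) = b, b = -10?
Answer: -46648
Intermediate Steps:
y(W) = W (y(W) = W - 1*0 = W + 0 = W)
C(B) = -10
t(o, U) = -51 + U (t(o, U) = U - 51 = -51 + U)
392*t(C(-4*4 + 2), -68) = 392*(-51 - 68) = 392*(-119) = -46648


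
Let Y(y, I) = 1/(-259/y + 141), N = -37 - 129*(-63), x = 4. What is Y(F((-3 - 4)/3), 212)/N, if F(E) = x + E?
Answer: -1/116496 ≈ -8.5840e-6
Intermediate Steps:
N = 8090 (N = -37 + 8127 = 8090)
F(E) = 4 + E
Y(y, I) = 1/(141 - 259/y)
Y(F((-3 - 4)/3), 212)/N = ((4 + (-3 - 4)/3)/(-259 + 141*(4 + (-3 - 4)/3)))/8090 = ((4 - 7*⅓)/(-259 + 141*(4 - 7*⅓)))*(1/8090) = ((4 - 7/3)/(-259 + 141*(4 - 7/3)))*(1/8090) = (5/(3*(-259 + 141*(5/3))))*(1/8090) = (5/(3*(-259 + 235)))*(1/8090) = ((5/3)/(-24))*(1/8090) = ((5/3)*(-1/24))*(1/8090) = -5/72*1/8090 = -1/116496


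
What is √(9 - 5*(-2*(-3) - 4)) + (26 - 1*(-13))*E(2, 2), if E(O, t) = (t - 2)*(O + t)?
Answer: I ≈ 1.0*I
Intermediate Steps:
E(O, t) = (-2 + t)*(O + t)
√(9 - 5*(-2*(-3) - 4)) + (26 - 1*(-13))*E(2, 2) = √(9 - 5*(-2*(-3) - 4)) + (26 - 1*(-13))*(2² - 2*2 - 2*2 + 2*2) = √(9 - 5*(6 - 4)) + (26 + 13)*(4 - 4 - 4 + 4) = √(9 - 5*2) + 39*0 = √(9 - 10) + 0 = √(-1) + 0 = I + 0 = I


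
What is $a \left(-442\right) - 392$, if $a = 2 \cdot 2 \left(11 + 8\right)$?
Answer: $-33984$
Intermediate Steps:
$a = 76$ ($a = 4 \cdot 19 = 76$)
$a \left(-442\right) - 392 = 76 \left(-442\right) - 392 = -33592 - 392 = -33984$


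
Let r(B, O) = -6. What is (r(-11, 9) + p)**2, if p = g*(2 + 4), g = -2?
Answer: 324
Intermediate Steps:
p = -12 (p = -2*(2 + 4) = -2*6 = -12)
(r(-11, 9) + p)**2 = (-6 - 12)**2 = (-18)**2 = 324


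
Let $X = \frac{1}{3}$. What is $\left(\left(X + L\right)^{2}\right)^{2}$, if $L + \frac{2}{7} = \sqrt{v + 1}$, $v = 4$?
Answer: $\frac{4875256}{194481} + \frac{8824 \sqrt{5}}{9261} \approx 27.199$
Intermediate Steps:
$L = - \frac{2}{7} + \sqrt{5}$ ($L = - \frac{2}{7} + \sqrt{4 + 1} = - \frac{2}{7} + \sqrt{5} \approx 1.9504$)
$X = \frac{1}{3} \approx 0.33333$
$\left(\left(X + L\right)^{2}\right)^{2} = \left(\left(\frac{1}{3} - \left(\frac{2}{7} - \sqrt{5}\right)\right)^{2}\right)^{2} = \left(\left(\frac{1}{21} + \sqrt{5}\right)^{2}\right)^{2} = \left(\frac{1}{21} + \sqrt{5}\right)^{4}$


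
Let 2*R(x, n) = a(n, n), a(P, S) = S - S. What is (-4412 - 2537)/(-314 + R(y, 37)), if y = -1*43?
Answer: 6949/314 ≈ 22.131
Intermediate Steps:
y = -43
a(P, S) = 0
R(x, n) = 0 (R(x, n) = (½)*0 = 0)
(-4412 - 2537)/(-314 + R(y, 37)) = (-4412 - 2537)/(-314 + 0) = -6949/(-314) = -6949*(-1/314) = 6949/314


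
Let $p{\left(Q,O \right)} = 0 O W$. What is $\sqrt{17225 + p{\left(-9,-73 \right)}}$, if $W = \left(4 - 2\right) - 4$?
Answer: $5 \sqrt{689} \approx 131.24$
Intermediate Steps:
$W = -2$ ($W = 2 - 4 = -2$)
$p{\left(Q,O \right)} = 0$ ($p{\left(Q,O \right)} = 0 O \left(-2\right) = 0 \left(-2\right) = 0$)
$\sqrt{17225 + p{\left(-9,-73 \right)}} = \sqrt{17225 + 0} = \sqrt{17225} = 5 \sqrt{689}$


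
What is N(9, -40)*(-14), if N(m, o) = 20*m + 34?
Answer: -2996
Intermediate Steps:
N(m, o) = 34 + 20*m
N(9, -40)*(-14) = (34 + 20*9)*(-14) = (34 + 180)*(-14) = 214*(-14) = -2996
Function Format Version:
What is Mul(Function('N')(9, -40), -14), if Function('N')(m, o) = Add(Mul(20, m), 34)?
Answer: -2996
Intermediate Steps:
Function('N')(m, o) = Add(34, Mul(20, m))
Mul(Function('N')(9, -40), -14) = Mul(Add(34, Mul(20, 9)), -14) = Mul(Add(34, 180), -14) = Mul(214, -14) = -2996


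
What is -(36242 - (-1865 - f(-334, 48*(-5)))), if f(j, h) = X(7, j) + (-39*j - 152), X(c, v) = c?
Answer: -50988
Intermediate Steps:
f(j, h) = -145 - 39*j (f(j, h) = 7 + (-39*j - 152) = 7 + (-152 - 39*j) = -145 - 39*j)
-(36242 - (-1865 - f(-334, 48*(-5)))) = -(36242 - (-1865 - (-145 - 39*(-334)))) = -(36242 - (-1865 - (-145 + 13026))) = -(36242 - (-1865 - 1*12881)) = -(36242 - (-1865 - 12881)) = -(36242 - 1*(-14746)) = -(36242 + 14746) = -1*50988 = -50988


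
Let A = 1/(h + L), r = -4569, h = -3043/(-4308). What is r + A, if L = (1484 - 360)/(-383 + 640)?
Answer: -25696059111/5624243 ≈ -4568.8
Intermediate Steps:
h = 3043/4308 (h = -3043*(-1/4308) = 3043/4308 ≈ 0.70636)
L = 1124/257 ≈ 4.3735
A = 1107156/5624243 (A = 1/(3043/4308 + 1124/257) = 1/(5624243/1107156) = 1107156/5624243 ≈ 0.19685)
r + A = -4569 + 1107156/5624243 = -25696059111/5624243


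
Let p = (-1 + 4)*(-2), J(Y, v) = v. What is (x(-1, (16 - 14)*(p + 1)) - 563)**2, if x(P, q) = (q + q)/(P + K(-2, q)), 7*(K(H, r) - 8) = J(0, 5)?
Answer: 233203441/729 ≈ 3.1990e+5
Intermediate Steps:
p = -6 (p = 3*(-2) = -6)
K(H, r) = 61/7 (K(H, r) = 8 + (1/7)*5 = 8 + 5/7 = 61/7)
x(P, q) = 2*q/(61/7 + P) (x(P, q) = (q + q)/(P + 61/7) = (2*q)/(61/7 + P) = 2*q/(61/7 + P))
(x(-1, (16 - 14)*(p + 1)) - 563)**2 = (14*((16 - 14)*(-6 + 1))/(61 + 7*(-1)) - 563)**2 = (14*(2*(-5))/(61 - 7) - 563)**2 = (14*(-10)/54 - 563)**2 = (14*(-10)*(1/54) - 563)**2 = (-70/27 - 563)**2 = (-15271/27)**2 = 233203441/729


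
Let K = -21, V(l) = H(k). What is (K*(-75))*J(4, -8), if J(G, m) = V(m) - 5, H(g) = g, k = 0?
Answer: -7875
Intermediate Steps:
V(l) = 0
J(G, m) = -5 (J(G, m) = 0 - 5 = -5)
(K*(-75))*J(4, -8) = -21*(-75)*(-5) = 1575*(-5) = -7875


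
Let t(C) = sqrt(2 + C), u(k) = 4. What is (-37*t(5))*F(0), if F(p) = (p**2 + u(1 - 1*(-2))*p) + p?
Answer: 0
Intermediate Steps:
F(p) = p**2 + 5*p (F(p) = (p**2 + 4*p) + p = p**2 + 5*p)
(-37*t(5))*F(0) = (-37*sqrt(2 + 5))*(0*(5 + 0)) = (-37*sqrt(7))*(0*5) = -37*sqrt(7)*0 = 0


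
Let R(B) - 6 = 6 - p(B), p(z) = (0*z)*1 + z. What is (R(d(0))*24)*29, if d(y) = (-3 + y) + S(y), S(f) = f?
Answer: 10440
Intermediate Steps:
d(y) = -3 + 2*y (d(y) = (-3 + y) + y = -3 + 2*y)
p(z) = z (p(z) = 0*1 + z = 0 + z = z)
R(B) = 12 - B (R(B) = 6 + (6 - B) = 12 - B)
(R(d(0))*24)*29 = ((12 - (-3 + 2*0))*24)*29 = ((12 - (-3 + 0))*24)*29 = ((12 - 1*(-3))*24)*29 = ((12 + 3)*24)*29 = (15*24)*29 = 360*29 = 10440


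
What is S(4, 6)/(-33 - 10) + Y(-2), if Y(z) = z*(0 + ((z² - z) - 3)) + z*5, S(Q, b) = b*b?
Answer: -724/43 ≈ -16.837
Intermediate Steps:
S(Q, b) = b²
Y(z) = 5*z + z*(-3 + z² - z) (Y(z) = z*(0 + (-3 + z² - z)) + 5*z = z*(-3 + z² - z) + 5*z = 5*z + z*(-3 + z² - z))
S(4, 6)/(-33 - 10) + Y(-2) = 6²/(-33 - 10) - 2*(2 + (-2)² - 1*(-2)) = 36/(-43) - 2*(2 + 4 + 2) = 36*(-1/43) - 2*8 = -36/43 - 16 = -724/43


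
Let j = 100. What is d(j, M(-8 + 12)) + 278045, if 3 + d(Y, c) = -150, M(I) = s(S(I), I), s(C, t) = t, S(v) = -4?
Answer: 277892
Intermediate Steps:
M(I) = I
d(Y, c) = -153 (d(Y, c) = -3 - 150 = -153)
d(j, M(-8 + 12)) + 278045 = -153 + 278045 = 277892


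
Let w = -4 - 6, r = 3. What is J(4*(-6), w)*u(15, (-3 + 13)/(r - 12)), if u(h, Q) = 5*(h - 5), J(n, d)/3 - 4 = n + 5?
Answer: -2250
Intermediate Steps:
w = -10
J(n, d) = 27 + 3*n (J(n, d) = 12 + 3*(n + 5) = 12 + 3*(5 + n) = 12 + (15 + 3*n) = 27 + 3*n)
u(h, Q) = -25 + 5*h (u(h, Q) = 5*(-5 + h) = -25 + 5*h)
J(4*(-6), w)*u(15, (-3 + 13)/(r - 12)) = (27 + 3*(4*(-6)))*(-25 + 5*15) = (27 + 3*(-24))*(-25 + 75) = (27 - 72)*50 = -45*50 = -2250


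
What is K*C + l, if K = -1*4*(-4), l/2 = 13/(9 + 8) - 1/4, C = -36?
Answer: -19549/34 ≈ -574.97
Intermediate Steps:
l = 35/34 (l = 2*(13/(9 + 8) - 1/4) = 2*(13/17 - 1*¼) = 2*(13*(1/17) - ¼) = 2*(13/17 - ¼) = 2*(35/68) = 35/34 ≈ 1.0294)
K = 16 (K = -4*(-4) = 16)
K*C + l = 16*(-36) + 35/34 = -576 + 35/34 = -19549/34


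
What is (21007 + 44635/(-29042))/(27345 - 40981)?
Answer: -610040659/396016712 ≈ -1.5404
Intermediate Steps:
(21007 + 44635/(-29042))/(27345 - 40981) = (21007 + 44635*(-1/29042))/(-13636) = (21007 - 44635/29042)*(-1/13636) = (610040659/29042)*(-1/13636) = -610040659/396016712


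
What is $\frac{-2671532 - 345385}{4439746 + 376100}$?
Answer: $- \frac{335213}{535094} \approx -0.62646$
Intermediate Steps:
$\frac{-2671532 - 345385}{4439746 + 376100} = \frac{-2671532 - 345385}{4815846} = \left(-3016917\right) \frac{1}{4815846} = - \frac{335213}{535094}$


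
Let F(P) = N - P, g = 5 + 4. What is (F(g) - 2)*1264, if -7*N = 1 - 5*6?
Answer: -60672/7 ≈ -8667.4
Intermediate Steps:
N = 29/7 (N = -(1 - 5*6)/7 = -(1 - 30)/7 = -1/7*(-29) = 29/7 ≈ 4.1429)
g = 9
F(P) = 29/7 - P
(F(g) - 2)*1264 = ((29/7 - 1*9) - 2)*1264 = ((29/7 - 9) - 2)*1264 = (-34/7 - 2)*1264 = -48/7*1264 = -60672/7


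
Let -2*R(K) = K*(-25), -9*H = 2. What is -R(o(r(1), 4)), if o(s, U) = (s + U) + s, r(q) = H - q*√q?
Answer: -175/9 ≈ -19.444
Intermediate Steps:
H = -2/9 (H = -⅑*2 = -2/9 ≈ -0.22222)
r(q) = -2/9 - q^(3/2) (r(q) = -2/9 - q*√q = -2/9 - q^(3/2))
o(s, U) = U + 2*s (o(s, U) = (U + s) + s = U + 2*s)
R(K) = 25*K/2 (R(K) = -K*(-25)/2 = -(-25)*K/2 = 25*K/2)
-R(o(r(1), 4)) = -25*(4 + 2*(-2/9 - 1^(3/2)))/2 = -25*(4 + 2*(-2/9 - 1*1))/2 = -25*(4 + 2*(-2/9 - 1))/2 = -25*(4 + 2*(-11/9))/2 = -25*(4 - 22/9)/2 = -25*14/(2*9) = -1*175/9 = -175/9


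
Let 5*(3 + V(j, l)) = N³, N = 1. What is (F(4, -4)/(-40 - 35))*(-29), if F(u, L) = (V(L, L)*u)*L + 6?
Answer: 7366/375 ≈ 19.643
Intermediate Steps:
V(j, l) = -14/5 (V(j, l) = -3 + (⅕)*1³ = -3 + (⅕)*1 = -3 + ⅕ = -14/5)
F(u, L) = 6 - 14*L*u/5 (F(u, L) = (-14*u/5)*L + 6 = -14*L*u/5 + 6 = 6 - 14*L*u/5)
(F(4, -4)/(-40 - 35))*(-29) = ((6 - 14/5*(-4)*4)/(-40 - 35))*(-29) = ((6 + 224/5)/(-75))*(-29) = ((254/5)*(-1/75))*(-29) = -254/375*(-29) = 7366/375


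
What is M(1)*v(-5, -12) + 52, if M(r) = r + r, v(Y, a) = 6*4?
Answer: 100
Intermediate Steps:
v(Y, a) = 24
M(r) = 2*r
M(1)*v(-5, -12) + 52 = (2*1)*24 + 52 = 2*24 + 52 = 48 + 52 = 100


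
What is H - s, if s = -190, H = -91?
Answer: 99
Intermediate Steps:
H - s = -91 - 1*(-190) = -91 + 190 = 99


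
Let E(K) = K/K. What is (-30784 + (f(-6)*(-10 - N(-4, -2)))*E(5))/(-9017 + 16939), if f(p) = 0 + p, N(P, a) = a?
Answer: -904/233 ≈ -3.8798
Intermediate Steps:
f(p) = p
E(K) = 1
(-30784 + (f(-6)*(-10 - N(-4, -2)))*E(5))/(-9017 + 16939) = (-30784 - 6*(-10 - 1*(-2))*1)/(-9017 + 16939) = (-30784 - 6*(-10 + 2)*1)/7922 = (-30784 - 6*(-8)*1)*(1/7922) = (-30784 + 48*1)*(1/7922) = (-30784 + 48)*(1/7922) = -30736*1/7922 = -904/233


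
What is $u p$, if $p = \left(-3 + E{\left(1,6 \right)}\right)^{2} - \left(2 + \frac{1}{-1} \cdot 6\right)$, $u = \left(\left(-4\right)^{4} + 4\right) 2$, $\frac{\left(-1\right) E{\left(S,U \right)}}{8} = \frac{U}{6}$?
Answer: $65000$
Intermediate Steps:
$E{\left(S,U \right)} = - \frac{4 U}{3}$ ($E{\left(S,U \right)} = - 8 \frac{U}{6} = - \frac{4 U}{3}$)
$u = 520$ ($u = \left(256 + 4\right) 2 = 260 \cdot 2 = 520$)
$p = 125$ ($p = \left(-3 - 8\right)^{2} - \left(2 + \frac{1}{-1} \cdot 6\right) = \left(-3 - 8\right)^{2} - \left(2 - 6\right) = \left(-11\right)^{2} - \left(2 - 6\right) = 121 - -4 = 121 + 4 = 125$)
$u p = 520 \cdot 125 = 65000$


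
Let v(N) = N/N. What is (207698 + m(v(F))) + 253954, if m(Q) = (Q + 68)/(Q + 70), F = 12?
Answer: 32777361/71 ≈ 4.6165e+5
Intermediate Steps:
v(N) = 1
m(Q) = (68 + Q)/(70 + Q)
(207698 + m(v(F))) + 253954 = (207698 + (68 + 1)/(70 + 1)) + 253954 = (207698 + 69/71) + 253954 = 14746627/71 + 253954 = 32777361/71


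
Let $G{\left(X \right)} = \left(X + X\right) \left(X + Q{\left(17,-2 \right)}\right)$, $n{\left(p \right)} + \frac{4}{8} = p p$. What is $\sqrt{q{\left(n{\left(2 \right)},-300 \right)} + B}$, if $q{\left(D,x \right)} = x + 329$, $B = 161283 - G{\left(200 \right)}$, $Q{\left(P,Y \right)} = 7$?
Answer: $4 \sqrt{4907} \approx 280.2$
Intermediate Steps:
$n{\left(p \right)} = - \frac{1}{2} + p^{2}$ ($n{\left(p \right)} = - \frac{1}{2} + p p = - \frac{1}{2} + p^{2}$)
$G{\left(X \right)} = 2 X \left(7 + X\right)$ ($G{\left(X \right)} = \left(X + X\right) \left(X + 7\right) = 2 X \left(7 + X\right)$)
$B = 78483$ ($B = 161283 - 2 \cdot 200 \left(7 + 200\right) = 161283 - 2 \cdot 200 \cdot 207 = 161283 - 82800 = 78483$)
$q{\left(D,x \right)} = 329 + x$
$\sqrt{q{\left(n{\left(2 \right)},-300 \right)} + B} = \sqrt{\left(329 - 300\right) + 78483} = \sqrt{29 + 78483} = \sqrt{78512} = 4 \sqrt{4907}$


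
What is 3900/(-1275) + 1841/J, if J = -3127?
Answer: -193901/53159 ≈ -3.6476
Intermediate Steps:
3900/(-1275) + 1841/J = 3900/(-1275) + 1841/(-3127) = 3900*(-1/1275) + 1841*(-1/3127) = -52/17 - 1841/3127 = -193901/53159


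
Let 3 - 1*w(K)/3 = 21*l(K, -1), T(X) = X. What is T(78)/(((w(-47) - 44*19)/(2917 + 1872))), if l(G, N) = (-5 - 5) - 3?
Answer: -186771/4 ≈ -46693.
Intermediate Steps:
l(G, N) = -13 (l(G, N) = -10 - 3 = -13)
w(K) = 828 (w(K) = 9 - 63*(-13) = 9 - 3*(-273) = 9 + 819 = 828)
T(78)/(((w(-47) - 44*19)/(2917 + 1872))) = 78/(((828 - 44*19)/(2917 + 1872))) = 78/(((828 - 836)/4789)) = 78/((-8*1/4789)) = 78/(-8/4789) = 78*(-4789/8) = -186771/4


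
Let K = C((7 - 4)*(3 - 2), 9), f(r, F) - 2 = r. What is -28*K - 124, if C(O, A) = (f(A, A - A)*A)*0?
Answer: -124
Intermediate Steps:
f(r, F) = 2 + r
C(O, A) = 0 (C(O, A) = ((2 + A)*A)*0 = (A*(2 + A))*0 = 0)
K = 0
-28*K - 124 = -28*0 - 124 = 0 - 124 = -124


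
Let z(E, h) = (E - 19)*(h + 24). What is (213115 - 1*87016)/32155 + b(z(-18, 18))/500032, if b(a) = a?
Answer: 31501783149/8039264480 ≈ 3.9185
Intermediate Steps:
z(E, h) = (-19 + E)*(24 + h)
(213115 - 1*87016)/32155 + b(z(-18, 18))/500032 = (213115 - 1*87016)/32155 + (-456 - 19*18 + 24*(-18) - 18*18)/500032 = (213115 - 87016)*(1/32155) + (-456 - 342 - 432 - 324)*(1/500032) = 126099*(1/32155) - 1554*1/500032 = 126099/32155 - 777/250016 = 31501783149/8039264480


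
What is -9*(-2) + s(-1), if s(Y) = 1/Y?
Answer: 17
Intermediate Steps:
s(Y) = 1/Y
-9*(-2) + s(-1) = -9*(-2) + 1/(-1) = 18 - 1 = 17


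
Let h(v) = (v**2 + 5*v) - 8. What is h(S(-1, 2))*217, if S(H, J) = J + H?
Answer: -434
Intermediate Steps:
S(H, J) = H + J
h(v) = -8 + v**2 + 5*v
h(S(-1, 2))*217 = (-8 + (-1 + 2)**2 + 5*(-1 + 2))*217 = (-8 + 1**2 + 5*1)*217 = (-8 + 1 + 5)*217 = -2*217 = -434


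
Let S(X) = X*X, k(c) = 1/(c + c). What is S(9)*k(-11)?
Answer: -81/22 ≈ -3.6818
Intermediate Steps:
k(c) = 1/(2*c)
S(X) = X²
S(9)*k(-11) = 9²*((½)/(-11)) = 81*((½)*(-1/11)) = 81*(-1/22) = -81/22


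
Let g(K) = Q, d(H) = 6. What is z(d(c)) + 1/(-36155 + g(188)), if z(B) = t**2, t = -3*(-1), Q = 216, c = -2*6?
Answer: 323450/35939 ≈ 9.0000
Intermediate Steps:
c = -12
t = 3
g(K) = 216
z(B) = 9 (z(B) = 3**2 = 9)
z(d(c)) + 1/(-36155 + g(188)) = 9 + 1/(-36155 + 216) = 9 + 1/(-35939) = 9 - 1/35939 = 323450/35939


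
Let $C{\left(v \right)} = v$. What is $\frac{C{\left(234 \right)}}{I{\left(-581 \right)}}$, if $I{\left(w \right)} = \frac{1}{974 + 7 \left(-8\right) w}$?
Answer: $7841340$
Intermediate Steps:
$I{\left(w \right)} = \frac{1}{974 - 56 w}$
$\frac{C{\left(234 \right)}}{I{\left(-581 \right)}} = \frac{234}{\left(-1\right) \frac{1}{-974 + 56 \left(-581\right)}} = \frac{234}{\left(-1\right) \frac{1}{-974 - 32536}} = \frac{234}{\left(-1\right) \frac{1}{-33510}} = \frac{234}{\left(-1\right) \left(- \frac{1}{33510}\right)} = 234 \frac{1}{\frac{1}{33510}} = 234 \cdot 33510 = 7841340$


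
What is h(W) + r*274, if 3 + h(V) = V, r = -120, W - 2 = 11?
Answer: -32870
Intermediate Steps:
W = 13 (W = 2 + 11 = 13)
h(V) = -3 + V
h(W) + r*274 = (-3 + 13) - 120*274 = 10 - 32880 = -32870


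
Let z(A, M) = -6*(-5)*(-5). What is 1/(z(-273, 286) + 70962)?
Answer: 1/70812 ≈ 1.4122e-5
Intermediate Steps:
z(A, M) = -150 (z(A, M) = 30*(-5) = -150)
1/(z(-273, 286) + 70962) = 1/(-150 + 70962) = 1/70812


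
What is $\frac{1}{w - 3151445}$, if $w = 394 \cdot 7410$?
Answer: $- \frac{1}{231905} \approx -4.3121 \cdot 10^{-6}$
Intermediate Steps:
$w = 2919540$
$\frac{1}{w - 3151445} = \frac{1}{2919540 - 3151445} = \frac{1}{-231905} = - \frac{1}{231905}$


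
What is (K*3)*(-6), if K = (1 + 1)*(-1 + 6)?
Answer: -180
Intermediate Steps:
K = 10 (K = 2*5 = 10)
(K*3)*(-6) = (10*3)*(-6) = 30*(-6) = -180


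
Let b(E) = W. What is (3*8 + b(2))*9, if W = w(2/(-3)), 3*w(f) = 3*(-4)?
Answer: 180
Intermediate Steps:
w(f) = -4 (w(f) = (3*(-4))/3 = (1/3)*(-12) = -4)
W = -4
b(E) = -4
(3*8 + b(2))*9 = (3*8 - 4)*9 = (24 - 4)*9 = 20*9 = 180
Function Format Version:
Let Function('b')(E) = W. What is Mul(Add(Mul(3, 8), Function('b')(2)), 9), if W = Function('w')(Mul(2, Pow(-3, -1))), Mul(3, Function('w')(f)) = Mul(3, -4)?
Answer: 180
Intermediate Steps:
Function('w')(f) = -4 (Function('w')(f) = Mul(Rational(1, 3), Mul(3, -4)) = Mul(Rational(1, 3), -12) = -4)
W = -4
Function('b')(E) = -4
Mul(Add(Mul(3, 8), Function('b')(2)), 9) = Mul(Add(Mul(3, 8), -4), 9) = Mul(Add(24, -4), 9) = Mul(20, 9) = 180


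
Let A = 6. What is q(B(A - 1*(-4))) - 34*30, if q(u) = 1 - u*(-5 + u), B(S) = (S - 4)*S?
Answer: -4319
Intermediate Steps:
B(S) = S*(-4 + S) (B(S) = (-4 + S)*S = S*(-4 + S))
q(u) = 1 - u*(-5 + u)
q(B(A - 1*(-4))) - 34*30 = (1 - ((6 - 1*(-4))*(-4 + (6 - 1*(-4))))**2 + 5*((6 - 1*(-4))*(-4 + (6 - 1*(-4))))) - 34*30 = (1 - ((6 + 4)*(-4 + (6 + 4)))**2 + 5*((6 + 4)*(-4 + (6 + 4)))) - 1020 = (1 - (10*(-4 + 10))**2 + 5*(10*(-4 + 10))) - 1020 = (1 - (10*6)**2 + 5*(10*6)) - 1020 = (1 - 1*60**2 + 5*60) - 1020 = (1 - 1*3600 + 300) - 1020 = (1 - 3600 + 300) - 1020 = -3299 - 1020 = -4319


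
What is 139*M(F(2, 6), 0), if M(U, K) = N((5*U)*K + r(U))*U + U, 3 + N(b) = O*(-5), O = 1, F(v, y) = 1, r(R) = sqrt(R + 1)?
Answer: -973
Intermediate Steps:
r(R) = sqrt(1 + R)
N(b) = -8 (N(b) = -3 + 1*(-5) = -3 - 5 = -8)
M(U, K) = -7*U (M(U, K) = -8*U + U = -7*U)
139*M(F(2, 6), 0) = 139*(-7*1) = 139*(-7) = -973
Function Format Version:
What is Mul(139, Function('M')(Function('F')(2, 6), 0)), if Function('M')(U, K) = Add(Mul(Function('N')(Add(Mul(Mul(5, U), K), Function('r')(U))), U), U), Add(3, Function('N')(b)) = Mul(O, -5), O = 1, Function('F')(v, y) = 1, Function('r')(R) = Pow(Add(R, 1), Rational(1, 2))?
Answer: -973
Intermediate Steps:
Function('r')(R) = Pow(Add(1, R), Rational(1, 2))
Function('N')(b) = -8 (Function('N')(b) = Add(-3, Mul(1, -5)) = Add(-3, -5) = -8)
Function('M')(U, K) = Mul(-7, U) (Function('M')(U, K) = Add(Mul(-8, U), U) = Mul(-7, U))
Mul(139, Function('M')(Function('F')(2, 6), 0)) = Mul(139, Mul(-7, 1)) = Mul(139, -7) = -973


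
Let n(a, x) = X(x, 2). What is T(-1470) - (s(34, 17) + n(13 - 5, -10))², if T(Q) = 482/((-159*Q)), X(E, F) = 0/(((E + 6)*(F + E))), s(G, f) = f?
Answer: -33773744/116865 ≈ -289.00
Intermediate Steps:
X(E, F) = 0 (X(E, F) = 0/(((6 + E)*(E + F))) = 0*(1/((6 + E)*(E + F))) = 0)
T(Q) = -482/(159*Q) (T(Q) = 482*(-1/(159*Q)) = -482/(159*Q))
n(a, x) = 0
T(-1470) - (s(34, 17) + n(13 - 5, -10))² = -482/159/(-1470) - (17 + 0)² = -482/159*(-1/1470) - 1*17² = 241/116865 - 1*289 = 241/116865 - 289 = -33773744/116865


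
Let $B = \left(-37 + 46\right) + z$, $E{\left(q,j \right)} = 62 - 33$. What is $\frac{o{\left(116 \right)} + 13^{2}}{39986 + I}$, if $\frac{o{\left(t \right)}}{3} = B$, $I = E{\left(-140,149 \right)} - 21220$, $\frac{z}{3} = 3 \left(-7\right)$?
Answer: $\frac{1}{2685} \approx 0.00037244$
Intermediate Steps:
$E{\left(q,j \right)} = 29$
$z = -63$ ($z = 3 \cdot 3 \left(-7\right) = 3 \left(-21\right) = -63$)
$I = -21191$ ($I = 29 - 21220 = -21191$)
$B = -54$ ($B = \left(-37 + 46\right) - 63 = 9 - 63 = -54$)
$o{\left(t \right)} = -162$ ($o{\left(t \right)} = 3 \left(-54\right) = -162$)
$\frac{o{\left(116 \right)} + 13^{2}}{39986 + I} = \frac{-162 + 13^{2}}{39986 - 21191} = \frac{-162 + 169}{18795} = 7 \cdot \frac{1}{18795} = \frac{1}{2685}$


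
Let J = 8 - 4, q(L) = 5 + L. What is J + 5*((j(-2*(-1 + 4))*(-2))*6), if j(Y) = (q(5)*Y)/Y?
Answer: -596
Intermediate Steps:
J = 4
j(Y) = 10 (j(Y) = ((5 + 5)*Y)/Y = (10*Y)/Y = 10)
J + 5*((j(-2*(-1 + 4))*(-2))*6) = 4 + 5*((10*(-2))*6) = 4 + 5*(-20*6) = 4 + 5*(-120) = 4 - 600 = -596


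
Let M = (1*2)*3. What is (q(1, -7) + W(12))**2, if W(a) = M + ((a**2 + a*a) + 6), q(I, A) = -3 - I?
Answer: 87616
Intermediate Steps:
M = 6 (M = 2*3 = 6)
W(a) = 12 + 2*a**2 (W(a) = 6 + ((a**2 + a*a) + 6) = 6 + ((a**2 + a**2) + 6) = 6 + (2*a**2 + 6) = 6 + (6 + 2*a**2) = 12 + 2*a**2)
(q(1, -7) + W(12))**2 = ((-3 - 1*1) + (12 + 2*12**2))**2 = ((-3 - 1) + (12 + 2*144))**2 = (-4 + (12 + 288))**2 = (-4 + 300)**2 = 296**2 = 87616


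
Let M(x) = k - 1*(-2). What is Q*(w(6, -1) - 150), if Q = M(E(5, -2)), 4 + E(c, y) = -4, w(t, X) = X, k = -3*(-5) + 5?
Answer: -3322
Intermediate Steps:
k = 20 (k = 15 + 5 = 20)
E(c, y) = -8 (E(c, y) = -4 - 4 = -8)
M(x) = 22 (M(x) = 20 - 1*(-2) = 20 + 2 = 22)
Q = 22
Q*(w(6, -1) - 150) = 22*(-1 - 150) = 22*(-151) = -3322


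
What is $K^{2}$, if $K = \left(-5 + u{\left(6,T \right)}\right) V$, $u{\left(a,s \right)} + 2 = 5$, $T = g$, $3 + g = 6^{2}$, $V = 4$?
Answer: $64$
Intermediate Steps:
$g = 33$ ($g = -3 + 6^{2} = -3 + 36 = 33$)
$T = 33$
$u{\left(a,s \right)} = 3$ ($u{\left(a,s \right)} = -2 + 5 = 3$)
$K = -8$ ($K = \left(-5 + 3\right) 4 = \left(-2\right) 4 = -8$)
$K^{2} = \left(-8\right)^{2} = 64$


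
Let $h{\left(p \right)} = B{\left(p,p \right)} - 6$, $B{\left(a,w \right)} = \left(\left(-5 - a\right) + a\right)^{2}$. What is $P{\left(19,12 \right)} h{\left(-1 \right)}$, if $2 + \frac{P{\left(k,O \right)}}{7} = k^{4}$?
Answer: $17332427$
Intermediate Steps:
$B{\left(a,w \right)} = 25$ ($B{\left(a,w \right)} = \left(-5\right)^{2} = 25$)
$h{\left(p \right)} = 19$ ($h{\left(p \right)} = 25 - 6 = 19$)
$P{\left(k,O \right)} = -14 + 7 k^{4}$
$P{\left(19,12 \right)} h{\left(-1 \right)} = \left(-14 + 7 \cdot 19^{4}\right) 19 = \left(-14 + 7 \cdot 130321\right) 19 = \left(-14 + 912247\right) 19 = 912233 \cdot 19 = 17332427$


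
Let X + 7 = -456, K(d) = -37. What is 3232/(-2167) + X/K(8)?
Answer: 883737/80179 ≈ 11.022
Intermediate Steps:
X = -463 (X = -7 - 456 = -463)
3232/(-2167) + X/K(8) = 3232/(-2167) - 463/(-37) = 3232*(-1/2167) - 463*(-1/37) = -3232/2167 + 463/37 = 883737/80179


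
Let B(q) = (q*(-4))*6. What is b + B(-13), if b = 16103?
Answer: 16415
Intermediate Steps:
B(q) = -24*q (B(q) = -4*q*6 = -24*q)
b + B(-13) = 16103 - 24*(-13) = 16103 + 312 = 16415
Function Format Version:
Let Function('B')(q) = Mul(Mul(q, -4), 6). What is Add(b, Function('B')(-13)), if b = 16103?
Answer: 16415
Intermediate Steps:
Function('B')(q) = Mul(-24, q) (Function('B')(q) = Mul(Mul(-4, q), 6) = Mul(-24, q))
Add(b, Function('B')(-13)) = Add(16103, Mul(-24, -13)) = Add(16103, 312) = 16415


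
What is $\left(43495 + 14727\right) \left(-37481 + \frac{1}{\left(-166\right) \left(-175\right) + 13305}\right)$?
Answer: $- \frac{2149485498916}{985} \approx -2.1822 \cdot 10^{9}$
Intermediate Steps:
$\left(43495 + 14727\right) \left(-37481 + \frac{1}{\left(-166\right) \left(-175\right) + 13305}\right) = 58222 \left(-37481 + \frac{1}{29050 + 13305}\right) = 58222 \left(-37481 + \frac{1}{42355}\right) = 58222 \left(- \frac{1587507754}{42355}\right) = - \frac{2149485498916}{985}$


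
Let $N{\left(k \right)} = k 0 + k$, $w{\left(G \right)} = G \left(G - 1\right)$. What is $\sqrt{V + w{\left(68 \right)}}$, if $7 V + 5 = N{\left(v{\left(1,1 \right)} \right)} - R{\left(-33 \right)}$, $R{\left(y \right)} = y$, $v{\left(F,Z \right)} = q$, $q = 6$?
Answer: $\frac{\sqrt{223482}}{7} \approx 67.534$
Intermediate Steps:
$v{\left(F,Z \right)} = 6$
$w{\left(G \right)} = G \left(-1 + G\right)$
$N{\left(k \right)} = k$ ($N{\left(k \right)} = 0 + k = k$)
$V = \frac{34}{7}$ ($V = - \frac{5}{7} + \frac{6 - -33}{7} = - \frac{5}{7} + \frac{6 + 33}{7} = - \frac{5}{7} + \frac{1}{7} \cdot 39 = - \frac{5}{7} + \frac{39}{7} = \frac{34}{7} \approx 4.8571$)
$\sqrt{V + w{\left(68 \right)}} = \sqrt{\frac{34}{7} + 68 \left(-1 + 68\right)} = \sqrt{\frac{34}{7} + 68 \cdot 67} = \sqrt{\frac{34}{7} + 4556} = \sqrt{\frac{31926}{7}} = \frac{\sqrt{223482}}{7}$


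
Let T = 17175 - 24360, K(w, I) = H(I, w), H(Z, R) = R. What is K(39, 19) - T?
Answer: 7224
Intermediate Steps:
K(w, I) = w
T = -7185
K(39, 19) - T = 39 - 1*(-7185) = 39 + 7185 = 7224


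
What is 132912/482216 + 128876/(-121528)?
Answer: -130663465/166485074 ≈ -0.78484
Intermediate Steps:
132912/482216 + 128876/(-121528) = 132912*(1/482216) + 128876*(-1/121528) = 16614/60277 - 2929/2762 = -130663465/166485074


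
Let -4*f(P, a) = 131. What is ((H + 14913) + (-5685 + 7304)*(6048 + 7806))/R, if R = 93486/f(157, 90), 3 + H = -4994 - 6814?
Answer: -122445307/15581 ≈ -7858.6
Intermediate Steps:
f(P, a) = -131/4 (f(P, a) = -¼*131 = -131/4)
H = -11811 (H = -3 + (-4994 - 6814) = -3 - 11808 = -11811)
R = -373944/131 (R = 93486/(-131/4) = 93486*(-4/131) = -373944/131 ≈ -2854.5)
((H + 14913) + (-5685 + 7304)*(6048 + 7806))/R = ((-11811 + 14913) + (-5685 + 7304)*(6048 + 7806))/(-373944/131) = (3102 + 1619*13854)*(-131/373944) = (3102 + 22429626)*(-131/373944) = 22432728*(-131/373944) = -122445307/15581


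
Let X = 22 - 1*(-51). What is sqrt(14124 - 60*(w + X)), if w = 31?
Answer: 6*sqrt(219) ≈ 88.792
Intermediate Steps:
X = 73 (X = 22 + 51 = 73)
sqrt(14124 - 60*(w + X)) = sqrt(14124 - 60*(31 + 73)) = sqrt(14124 - 60*104) = sqrt(14124 - 6240) = sqrt(7884) = 6*sqrt(219)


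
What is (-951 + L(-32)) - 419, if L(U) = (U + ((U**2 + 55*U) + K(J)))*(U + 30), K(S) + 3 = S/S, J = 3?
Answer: 170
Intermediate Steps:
K(S) = -2 (K(S) = -3 + S/S = -3 + 1 = -2)
L(U) = (30 + U)*(-2 + U**2 + 56*U) (L(U) = (U + ((U**2 + 55*U) - 2))*(U + 30) = (U + (-2 + U**2 + 55*U))*(30 + U) = (-2 + U**2 + 56*U)*(30 + U) = (30 + U)*(-2 + U**2 + 56*U))
(-951 + L(-32)) - 419 = (-951 + (-60 + (-32)**3 + 86*(-32)**2 + 1678*(-32))) - 419 = (-951 + (-60 - 32768 + 86*1024 - 53696)) - 419 = (-951 + (-60 - 32768 + 88064 - 53696)) - 419 = (-951 + 1540) - 419 = 589 - 419 = 170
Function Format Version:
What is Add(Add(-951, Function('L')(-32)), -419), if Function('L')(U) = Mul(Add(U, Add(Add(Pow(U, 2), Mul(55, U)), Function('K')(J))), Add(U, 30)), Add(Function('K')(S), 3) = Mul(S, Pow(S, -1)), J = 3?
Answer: 170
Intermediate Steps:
Function('K')(S) = -2 (Function('K')(S) = Add(-3, Mul(S, Pow(S, -1))) = Add(-3, 1) = -2)
Function('L')(U) = Mul(Add(30, U), Add(-2, Pow(U, 2), Mul(56, U))) (Function('L')(U) = Mul(Add(U, Add(Add(Pow(U, 2), Mul(55, U)), -2)), Add(U, 30)) = Mul(Add(U, Add(-2, Pow(U, 2), Mul(55, U))), Add(30, U)) = Mul(Add(-2, Pow(U, 2), Mul(56, U)), Add(30, U)) = Mul(Add(30, U), Add(-2, Pow(U, 2), Mul(56, U))))
Add(Add(-951, Function('L')(-32)), -419) = Add(Add(-951, Add(-60, Pow(-32, 3), Mul(86, Pow(-32, 2)), Mul(1678, -32))), -419) = Add(Add(-951, Add(-60, -32768, Mul(86, 1024), -53696)), -419) = Add(Add(-951, Add(-60, -32768, 88064, -53696)), -419) = Add(Add(-951, 1540), -419) = Add(589, -419) = 170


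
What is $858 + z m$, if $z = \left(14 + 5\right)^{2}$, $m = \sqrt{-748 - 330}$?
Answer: $858 + 2527 i \sqrt{22} \approx 858.0 + 11853.0 i$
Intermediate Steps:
$m = 7 i \sqrt{22}$ ($m = \sqrt{-748 - 330} = \sqrt{-1078} = 7 i \sqrt{22} \approx 32.833 i$)
$z = 361$ ($z = 19^{2} = 361$)
$858 + z m = 858 + 361 \cdot 7 i \sqrt{22} = 858 + 2527 i \sqrt{22}$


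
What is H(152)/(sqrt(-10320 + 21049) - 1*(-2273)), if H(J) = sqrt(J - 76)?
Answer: -sqrt(203851)/2577900 + 2273*sqrt(19)/2577900 ≈ 0.0036682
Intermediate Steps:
H(J) = sqrt(-76 + J)
H(152)/(sqrt(-10320 + 21049) - 1*(-2273)) = sqrt(-76 + 152)/(sqrt(-10320 + 21049) - 1*(-2273)) = sqrt(76)/(sqrt(10729) + 2273) = (2*sqrt(19))/(2273 + sqrt(10729)) = 2*sqrt(19)/(2273 + sqrt(10729))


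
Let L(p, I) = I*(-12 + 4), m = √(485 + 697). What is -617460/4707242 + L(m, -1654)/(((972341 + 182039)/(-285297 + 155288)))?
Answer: -1012310344778762/679243252495 ≈ -1490.3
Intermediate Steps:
m = √1182 ≈ 34.380
L(p, I) = -8*I (L(p, I) = I*(-8) = -8*I)
-617460/4707242 + L(m, -1654)/(((972341 + 182039)/(-285297 + 155288))) = -617460/4707242 + (-8*(-1654))/(((972341 + 182039)/(-285297 + 155288))) = -617460*1/4707242 + 13232/((1154380/(-130009))) = -308730/2353621 + 13232/((1154380*(-1/130009))) = -308730/2353621 + 13232/(-1154380/130009) = -308730/2353621 + 13232*(-130009/1154380) = -308730/2353621 - 430069772/288595 = -1012310344778762/679243252495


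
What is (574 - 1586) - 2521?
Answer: -3533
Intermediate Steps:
(574 - 1586) - 2521 = -1012 - 2521 = -3533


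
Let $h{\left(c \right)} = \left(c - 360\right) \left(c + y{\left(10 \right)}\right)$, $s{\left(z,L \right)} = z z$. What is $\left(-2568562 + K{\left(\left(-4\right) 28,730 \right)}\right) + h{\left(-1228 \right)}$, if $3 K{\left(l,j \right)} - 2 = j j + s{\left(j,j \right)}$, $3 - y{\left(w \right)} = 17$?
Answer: $- \frac{722996}{3} \approx -2.41 \cdot 10^{5}$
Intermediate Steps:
$y{\left(w \right)} = -14$ ($y{\left(w \right)} = 3 - 17 = -14$)
$s{\left(z,L \right)} = z^{2}$
$h{\left(c \right)} = \left(-360 + c\right) \left(-14 + c\right)$ ($h{\left(c \right)} = \left(c - 360\right) \left(c - 14\right) = \left(-360 + c\right) \left(-14 + c\right)$)
$K{\left(l,j \right)} = \frac{2}{3} + \frac{2 j^{2}}{3}$ ($K{\left(l,j \right)} = \frac{2}{3} + \frac{j j + j^{2}}{3} = \frac{2}{3} + \frac{j^{2} + j^{2}}{3} = \frac{2}{3} + \frac{2 j^{2}}{3}$)
$\left(-2568562 + K{\left(\left(-4\right) 28,730 \right)}\right) + h{\left(-1228 \right)} = \left(-2568562 + \left(\frac{2}{3} + \frac{2 \cdot 730^{2}}{3}\right)\right) + \left(5040 + \left(-1228\right)^{2} - -459272\right) = \left(-2568562 + \left(\frac{2}{3} + \frac{2}{3} \cdot 532900\right)\right) + \left(5040 + 1507984 + 459272\right) = \left(-2568562 + \left(\frac{2}{3} + \frac{1065800}{3}\right)\right) + 1972296 = \left(-2568562 + \frac{1065802}{3}\right) + 1972296 = - \frac{6639884}{3} + 1972296 = - \frac{722996}{3}$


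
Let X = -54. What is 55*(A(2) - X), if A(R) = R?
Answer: 3080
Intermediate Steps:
55*(A(2) - X) = 55*(2 - 1*(-54)) = 55*(2 + 54) = 55*56 = 3080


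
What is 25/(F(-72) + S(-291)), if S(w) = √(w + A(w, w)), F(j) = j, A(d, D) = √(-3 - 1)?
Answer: -25/(72 - √(-291 + 2*I)) ≈ -0.32901 - 0.078014*I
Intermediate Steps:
A(d, D) = 2*I (A(d, D) = √(-4) = 2*I)
S(w) = √(w + 2*I)
25/(F(-72) + S(-291)) = 25/(-72 + √(-291 + 2*I))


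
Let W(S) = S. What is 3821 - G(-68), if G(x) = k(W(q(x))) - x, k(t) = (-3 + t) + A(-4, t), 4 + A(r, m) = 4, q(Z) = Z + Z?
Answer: 3892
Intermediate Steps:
q(Z) = 2*Z
A(r, m) = 0 (A(r, m) = -4 + 4 = 0)
k(t) = -3 + t (k(t) = (-3 + t) + 0 = -3 + t)
G(x) = -3 + x (G(x) = (-3 + 2*x) - x = -3 + x)
3821 - G(-68) = 3821 - (-3 - 68) = 3821 - 1*(-71) = 3821 + 71 = 3892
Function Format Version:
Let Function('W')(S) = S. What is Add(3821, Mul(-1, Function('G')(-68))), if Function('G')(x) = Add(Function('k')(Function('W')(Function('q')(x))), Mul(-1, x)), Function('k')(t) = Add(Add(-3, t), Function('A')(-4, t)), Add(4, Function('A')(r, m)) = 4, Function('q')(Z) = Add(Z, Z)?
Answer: 3892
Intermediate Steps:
Function('q')(Z) = Mul(2, Z)
Function('A')(r, m) = 0 (Function('A')(r, m) = Add(-4, 4) = 0)
Function('k')(t) = Add(-3, t) (Function('k')(t) = Add(Add(-3, t), 0) = Add(-3, t))
Function('G')(x) = Add(-3, x) (Function('G')(x) = Add(Add(-3, Mul(2, x)), Mul(-1, x)) = Add(-3, x))
Add(3821, Mul(-1, Function('G')(-68))) = Add(3821, Mul(-1, Add(-3, -68))) = Add(3821, Mul(-1, -71)) = Add(3821, 71) = 3892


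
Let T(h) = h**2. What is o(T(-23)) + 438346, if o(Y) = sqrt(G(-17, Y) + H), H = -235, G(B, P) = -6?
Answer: 438346 + I*sqrt(241) ≈ 4.3835e+5 + 15.524*I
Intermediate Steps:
o(Y) = I*sqrt(241) (o(Y) = sqrt(-6 - 235) = sqrt(-241) = I*sqrt(241))
o(T(-23)) + 438346 = I*sqrt(241) + 438346 = 438346 + I*sqrt(241)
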